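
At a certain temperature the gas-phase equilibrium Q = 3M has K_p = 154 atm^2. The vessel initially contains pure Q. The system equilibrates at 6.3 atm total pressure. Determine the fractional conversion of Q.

X = 0.644

Basis: 1 mol Q initially; let X = conversion of Q. Extent ξ = X.
At extent ξ: n_Q = 1 − X; n_M = 3X.
Summing: n_T = 1 + 2X.
y_i = n_i/n_T, p_i = y_i·P. K_p = p_M^3 / (p_Q).
This yields a degree-3 equation in X; solving on (0,1), X = 0.644.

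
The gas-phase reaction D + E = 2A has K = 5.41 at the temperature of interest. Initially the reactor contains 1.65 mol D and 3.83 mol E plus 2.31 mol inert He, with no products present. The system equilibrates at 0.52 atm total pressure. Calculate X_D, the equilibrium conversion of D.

X = 0.742

Take 1.65 mol D as basis and let X be its fractional conversion, so ξ = 1.65X.
Moles: n_D = 1.65 − 1.65X; n_E = 3.83 − 1.65X; n_A = 3.3X; n_I = 2.31 (inert).
Since Δν = 0, n_T = 7.79 throughout.
y_i = n_i/n_T, p_i = y_i·P. K = p_A^2 / (p_D p_E).
Setting this equal to 5.41 and taking the physical root (0 < X < 1) gives X = 0.742.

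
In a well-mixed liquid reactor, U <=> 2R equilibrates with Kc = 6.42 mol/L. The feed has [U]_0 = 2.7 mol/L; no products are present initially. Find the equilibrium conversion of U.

X = 0.529

Let X = conversion of U; extent ξ = 2.7·X mol/L.
Concentrations: [U] = 2.7 − 2.7X; [R] = 5.4X.
Kc = [R]^2 / ([U]).
Equating to 6.42 mol/L: the physical root is X = 0.529.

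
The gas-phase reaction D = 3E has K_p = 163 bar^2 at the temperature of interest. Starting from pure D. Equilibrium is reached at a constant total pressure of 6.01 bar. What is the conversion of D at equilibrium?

X = 0.671

Basis: 1 mol D initially; let X = conversion of D. Extent ξ = X.
Moles: n_D = 1 − X; n_E = 3X.
Summing: n_T = 1 + 2X.
y_i = n_i/n_T, p_i = y_i·P. K_p = p_E^3 / (p_D).
Equating to 163 bar^2 and solving on 0 < X < 1: X = 0.671.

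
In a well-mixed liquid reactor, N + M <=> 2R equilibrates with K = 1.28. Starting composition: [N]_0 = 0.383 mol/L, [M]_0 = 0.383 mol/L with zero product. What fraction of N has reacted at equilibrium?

Let X = conversion of N; extent ξ = 0.383·X mol/L.
Concentrations: [N] = 0.383 − 0.383X; [M] = 0.383 − 0.383X; [R] = 0.766X.
K = [R]^2 / ([N] [M]).
Solving K = 1.28 for X ∈ (0,1): X = 0.361.

X = 0.361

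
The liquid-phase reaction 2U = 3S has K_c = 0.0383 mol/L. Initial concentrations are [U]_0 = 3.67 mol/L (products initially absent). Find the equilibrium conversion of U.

Let X = conversion of U; extent ξ = 3.67X/2 mol/L.
Concentrations: [U] = 3.67 − 3.67X; [S] = 5.5X.
K_c = [S]^3 / ([U]^2).
This equals 0.0383 at X = 0.133 (the root in 0 < X < 1).

X = 0.133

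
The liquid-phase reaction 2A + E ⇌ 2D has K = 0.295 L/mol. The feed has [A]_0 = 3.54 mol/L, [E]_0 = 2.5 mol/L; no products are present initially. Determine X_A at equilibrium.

Let X = conversion of A; extent ξ = 3.54X/2 mol/L.
Concentrations: [A] = 3.54 − 3.54X; [E] = 2.5 − 1.77X; [D] = 3.54X.
K = [D]^2 / ([A]^2 [E]).
Setting equal to 0.295 and solving for X on (0,1) gives X = 0.419.

X = 0.419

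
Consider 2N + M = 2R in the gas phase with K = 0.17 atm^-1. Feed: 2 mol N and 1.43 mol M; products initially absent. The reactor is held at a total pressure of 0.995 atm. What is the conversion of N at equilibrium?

Let X = conversion of N (basis 2 mol N); extent of reaction ξ = X.
Species balance: n_N = 2 − 2X; n_M = 1.43 − X; n_R = 2X.
n_T = Σnᵢ = 3.43 − X.
With p_i = (n_i/n_T)P, K = p_R^2 / (p_N^2 p_M).
Setting this equal to 0.17 atm^-1 and taking the physical root (0 < X < 1) gives X = 0.202.

X = 0.202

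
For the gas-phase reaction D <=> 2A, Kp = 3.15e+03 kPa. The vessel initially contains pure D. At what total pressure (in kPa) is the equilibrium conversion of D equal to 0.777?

P = 517 kPa

Let X = conversion of D (basis 1 mol D); extent of reaction ξ = X.
Mole table: n_D = 1 − X; n_A = 2X.
Summing: n_T = 1 + X.
Kp = p_A^2 / (p_D) with p_i = (n_i/n_T)·P.
At X = 0.777: the mole-fraction product g(X) = Π y_i^ν_i = 6.094. Since Kp = g(X)·P^{1}, P = (Kp/g)^(1/1) = (3.15e+03/6.094)^(1/1) = 517 kPa.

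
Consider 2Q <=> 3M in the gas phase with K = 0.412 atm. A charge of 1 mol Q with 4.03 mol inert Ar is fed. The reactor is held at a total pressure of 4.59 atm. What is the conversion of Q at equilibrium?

Basis: 1 mol Q initially; let X = conversion of Q. Extent ξ = 0.5X.
At extent ξ: n_Q = 1 − X; n_M = 1.5X; n_I = 4.03 (inert).
Total moles n_T = 5.03 + 0.5X.
Mole fractions y_i = n_i/n_T; K = p_M^3 / (p_Q^2) with p_i = y_i·P.
This yields a degree-3 equation in X; solving on (0,1), X = 0.377.

X = 0.377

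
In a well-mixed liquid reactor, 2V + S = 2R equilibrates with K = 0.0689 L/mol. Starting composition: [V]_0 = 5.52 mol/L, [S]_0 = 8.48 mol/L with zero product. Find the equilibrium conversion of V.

Let X = conversion of V; extent ξ = 5.52X/2 mol/L.
Concentrations: [V] = 5.52 − 5.52X; [S] = 8.48 − 2.76X; [R] = 5.52X.
K = [R]^2 / ([V]^2 [S]).
Setting equal to 0.0689 and solving for X on (0,1) gives X = 0.415.

X = 0.415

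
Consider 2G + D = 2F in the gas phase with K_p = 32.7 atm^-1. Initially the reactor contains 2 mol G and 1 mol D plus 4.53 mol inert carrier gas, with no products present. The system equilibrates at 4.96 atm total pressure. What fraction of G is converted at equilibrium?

X = 0.721

Take 2 mol G as basis and let X be its fractional conversion, so ξ = X.
Moles: n_G = 2 − 2X; n_D = 1 − X; n_F = 2X; n_I = 4.53 (inert).
Summing: n_T = 7.53 − X.
With p_i = (n_i/n_T)P, K_p = p_F^2 / (p_G^2 p_D).
Substituting and setting equal to 32.7 atm^-1 gives a polynomial in X; the root in (0,1) is X = 0.721.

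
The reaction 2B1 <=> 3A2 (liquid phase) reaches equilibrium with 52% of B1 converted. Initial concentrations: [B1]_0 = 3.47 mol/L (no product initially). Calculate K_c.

Let X = conversion of B1.
Concentrations: [B1] = 3.47 − 3.47X; [A2] = 5.21X.
At X = 0.52: [B1] = 1.67, [A2] = 2.71.
K_c = [A2]^3 / ([B1]^2) = 7.15 mol/L.

K_c = 7.15 mol/L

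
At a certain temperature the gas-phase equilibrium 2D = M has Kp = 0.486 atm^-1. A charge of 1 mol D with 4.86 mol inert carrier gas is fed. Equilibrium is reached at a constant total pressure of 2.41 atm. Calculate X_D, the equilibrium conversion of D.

Basis: 1 mol D initially; let X = conversion of D. Extent ξ = 0.5X.
Mole table: n_D = 1 − X; n_M = 0.5X; n_I = 4.86 (inert).
Summing: n_T = 5.86 − 0.5X.
With p_i = (n_i/n_T)P, Kp = p_M / (p_D^2).
This yields a degree-2 equation in X; solving on (0,1), X = 0.237.

X = 0.237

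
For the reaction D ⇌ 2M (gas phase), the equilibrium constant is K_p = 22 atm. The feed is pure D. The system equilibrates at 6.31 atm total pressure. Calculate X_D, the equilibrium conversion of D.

X = 0.682

Let X = conversion of D (basis 1 mol D); extent of reaction ξ = X.
Mole table: n_D = 1 − X; n_M = 2X.
n_T = Σnᵢ = 1 + X.
Mole fractions y_i = n_i/n_T; K_p = p_M^2 / (p_D) with p_i = y_i·P.
Substituting and setting equal to 22 atm gives a polynomial in X; the root in (0,1) is X = 0.682.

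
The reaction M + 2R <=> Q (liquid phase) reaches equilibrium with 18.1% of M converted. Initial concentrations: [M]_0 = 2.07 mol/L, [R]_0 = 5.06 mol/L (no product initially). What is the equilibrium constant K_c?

Let X = conversion of M.
Concentrations: [M] = 2.07 − 2.07X; [R] = 5.06 − 4.14X; [Q] = 2.07X.
At X = 0.181: [M] = 1.7, [R] = 4.31, [Q] = 0.375.
K_c = [Q] / ([M] [R]^2) = 0.0119 (mol/L)^-2.

K_c = 0.0119 (mol/L)^-2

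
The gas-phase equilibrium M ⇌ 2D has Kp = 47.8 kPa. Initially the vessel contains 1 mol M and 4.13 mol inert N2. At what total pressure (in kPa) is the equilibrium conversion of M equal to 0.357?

P = 331 kPa

Basis: 1 mol M initially; let X = conversion of M. Extent ξ = X.
Mole table: n_M = 1 − X; n_D = 2X; n_I = 4.13 (inert).
Summing: n_T = 5.13 + X.
Kp = p_D^2 / (p_M) with p_i = (n_i/n_T)·P.
At X = 0.357: the mole-fraction product g(X) = Π y_i^ν_i = 0.1445. Since Kp = g(X)·P^{1}, P = (Kp/g)^(1/1) = (47.8/0.1445)^(1/1) = 331 kPa.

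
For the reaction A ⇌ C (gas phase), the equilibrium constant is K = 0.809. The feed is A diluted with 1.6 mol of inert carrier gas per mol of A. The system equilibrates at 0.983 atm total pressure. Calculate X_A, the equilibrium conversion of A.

X = 0.447

Basis: 1 mol A initially; let X = conversion of A. Extent ξ = X.
Mole table: n_A = 1 − X; n_C = X; n_I = 1.6 (inert).
Since Δν = 0, n_T = 2.6 throughout.
Mole fractions y_i = n_i/n_T; K = p_C / (p_A) with p_i = y_i·P.
Equating to 0.809 and solving on 0 < X < 1: X = 0.447.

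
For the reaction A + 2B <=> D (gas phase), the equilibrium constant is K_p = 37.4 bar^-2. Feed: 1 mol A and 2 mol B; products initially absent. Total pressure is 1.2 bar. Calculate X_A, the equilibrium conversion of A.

Basis: 1 mol A initially; let X = conversion of A. Extent ξ = X.
At extent ξ: n_A = 1 − X; n_B = 2 − 2X; n_D = X.
Summing: n_T = 3 − 2X.
Mole fractions y_i = n_i/n_T; K_p = p_D / (p_A p_B^2) with p_i = y_i·P.
This yields a degree-3 equation in X; solving on (0,1), X = 0.807.

X = 0.807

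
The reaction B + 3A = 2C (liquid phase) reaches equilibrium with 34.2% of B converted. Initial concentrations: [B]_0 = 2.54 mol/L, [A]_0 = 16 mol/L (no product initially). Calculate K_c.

K_c = 0.000752 (mol/L)^-2

Let X = conversion of B.
Concentrations: [B] = 2.54 − 2.54X; [A] = 16 − 7.62X; [C] = 5.08X.
At X = 0.342: [B] = 1.67, [A] = 13.4, [C] = 1.74.
K_c = [C]^2 / ([B] [A]^3) = 0.000752 (mol/L)^-2.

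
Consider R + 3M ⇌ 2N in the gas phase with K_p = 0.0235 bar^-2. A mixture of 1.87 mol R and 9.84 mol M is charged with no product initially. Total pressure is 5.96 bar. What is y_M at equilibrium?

Let X = conversion of R (basis 1.87 mol R); extent of reaction ξ = 1.87X.
At extent ξ: n_R = 1.87 − 1.87X; n_M = 9.84 − 5.61X; n_N = 3.74X.
Total moles n_T = 11.7 − 3.74X.
Mole fractions y_i = n_i/n_T; K_p = p_N^2 / (p_R p_M^3) with p_i = y_i·P.
Setting this equal to 0.0235 bar^-2 and taking the physical root (0 < X < 1) gives X = 0.471.
Then n_M = 7.2, n_T = 9.95, so y_M = 0.723.

y_M = 0.723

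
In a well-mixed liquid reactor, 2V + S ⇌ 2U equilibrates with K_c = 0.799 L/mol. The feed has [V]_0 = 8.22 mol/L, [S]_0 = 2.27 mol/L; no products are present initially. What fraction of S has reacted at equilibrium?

Let X = conversion of S; extent ξ = 2.27·X mol/L.
Concentrations: [V] = 8.22 − 4.54X; [S] = 2.27 − 2.27X; [U] = 4.54X.
K_c = [U]^2 / ([V]^2 [S]).
Solving K_c = 0.799 for X ∈ (0,1): X = 0.738.

X = 0.738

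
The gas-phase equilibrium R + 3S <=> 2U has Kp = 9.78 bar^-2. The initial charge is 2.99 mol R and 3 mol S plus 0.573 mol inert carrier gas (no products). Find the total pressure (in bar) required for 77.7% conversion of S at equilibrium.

Take 3 mol S as basis and let X be its fractional conversion, so ξ = X.
At extent ξ: n_R = 2.99 − X; n_S = 3 − 3X; n_U = 2X; n_I = 0.573 (inert).
Summing: n_T = 6.56 − 2X.
Kp = p_U^2 / (p_R p_S^3) with p_i = (n_i/n_T)·P.
At X = 0.777: the mole-fraction product g(X) = Π y_i^ν_i = 91.44. Since Kp = g(X)·P^{-2}, P = (g/Kp)^(1/2) = (91.44/9.78)^(1/2) = 3.06 bar.

P = 3.06 bar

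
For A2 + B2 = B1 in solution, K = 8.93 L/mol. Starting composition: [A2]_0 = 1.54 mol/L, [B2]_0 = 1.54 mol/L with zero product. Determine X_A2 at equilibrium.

X = 0.764

Let X = conversion of A2; extent ξ = 1.54·X mol/L.
Concentrations: [A2] = 1.54 − 1.54X; [B2] = 1.54 − 1.54X; [B1] = 1.54X.
K = [B1] / ([A2] [B2]).
This equals 8.93 at X = 0.764 (the root in 0 < X < 1).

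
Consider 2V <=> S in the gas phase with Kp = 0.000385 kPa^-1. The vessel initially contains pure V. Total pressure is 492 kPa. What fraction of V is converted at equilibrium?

Take 1 mol V as basis and let X be its fractional conversion, so ξ = 0.5X.
Species balance: n_V = 1 − X; n_S = 0.5X.
Total moles n_T = 1 − 0.5X.
Mole fractions y_i = n_i/n_T; Kp = p_S / (p_V^2) with p_i = y_i·P.
Setting this equal to 0.000385 kPa^-1 and taking the physical root (0 < X < 1) gives X = 0.246.

X = 0.246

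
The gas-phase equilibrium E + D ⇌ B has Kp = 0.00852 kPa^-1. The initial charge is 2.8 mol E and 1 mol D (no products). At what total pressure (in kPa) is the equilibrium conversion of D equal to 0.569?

P = 224 kPa

Basis: 1 mol D initially; let X = conversion of D. Extent ξ = X.
Species balance: n_E = 2.8 − X; n_D = 1 − X; n_B = X.
Summing: n_T = 3.8 − X.
Kp = p_B / (p_E p_D) with p_i = (n_i/n_T)·P.
At X = 0.569: the mole-fraction product g(X) = Π y_i^ν_i = 1.912. Since Kp = g(X)·P^{-1}, P = (g/Kp)^(1/1) = (1.912/0.00852)^(1/1) = 224 kPa.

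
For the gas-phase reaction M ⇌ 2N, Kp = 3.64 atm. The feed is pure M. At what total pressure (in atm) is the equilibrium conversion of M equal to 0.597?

Basis: 1 mol M initially; let X = conversion of M. Extent ξ = X.
Moles: n_M = 1 − X; n_N = 2X.
n_T = Σnᵢ = 1 + X.
Kp = p_N^2 / (p_M) with p_i = (n_i/n_T)·P.
At X = 0.597: the mole-fraction product g(X) = Π y_i^ν_i = 2.215. Since Kp = g(X)·P^{1}, P = (Kp/g)^(1/1) = (3.64/2.215)^(1/1) = 1.64 atm.

P = 1.64 atm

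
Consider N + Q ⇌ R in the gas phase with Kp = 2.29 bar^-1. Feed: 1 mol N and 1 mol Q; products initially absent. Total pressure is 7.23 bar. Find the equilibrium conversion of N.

X = 0.761

Let X = conversion of N (basis 1 mol N); extent of reaction ξ = X.
Mole table: n_N = 1 − X; n_Q = 1 − X; n_R = X.
Summing: n_T = 2 − X.
y_i = n_i/n_T, p_i = y_i·P. Kp = p_R / (p_N p_Q).
Equating to 2.29 bar^-1 and solving on 0 < X < 1: X = 0.761.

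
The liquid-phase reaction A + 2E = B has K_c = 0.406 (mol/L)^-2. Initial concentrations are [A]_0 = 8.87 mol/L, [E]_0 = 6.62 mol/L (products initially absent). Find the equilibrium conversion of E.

Let X = conversion of E; extent ξ = 6.62X/2 mol/L.
Concentrations: [A] = 8.87 − 3.31X; [E] = 6.62 − 6.62X; [B] = 3.31X.
K_c = [B] / ([A] [E]^2).
Setting equal to 0.406 and solving for X on (0,1) gives X = 0.840.

X = 0.840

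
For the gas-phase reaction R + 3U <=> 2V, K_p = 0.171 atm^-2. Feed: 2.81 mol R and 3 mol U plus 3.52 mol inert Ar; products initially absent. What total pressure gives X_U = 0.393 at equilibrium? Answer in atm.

Basis: 3 mol U initially; let X = conversion of U. Extent ξ = X.
Mole table: n_R = 2.81 − X; n_U = 3 − 3X; n_V = 2X; n_I = 3.52 (inert).
Summing: n_T = 9.33 − 2X.
K_p = p_V^2 / (p_R p_U^3) with p_i = (n_i/n_T)·P.
At X = 0.393: the mole-fraction product g(X) = Π y_i^ν_i = 3.09. Since K_p = g(X)·P^{-2}, P = (g/K_p)^(1/2) = (3.09/0.171)^(1/2) = 4.25 atm.

P = 4.25 atm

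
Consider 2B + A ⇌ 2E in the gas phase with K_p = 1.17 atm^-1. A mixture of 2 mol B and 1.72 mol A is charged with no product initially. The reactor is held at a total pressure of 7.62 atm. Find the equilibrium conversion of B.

Take 2 mol B as basis and let X be its fractional conversion, so ξ = X.
Mole table: n_B = 2 − 2X; n_A = 1.72 − X; n_E = 2X.
Total moles n_T = 3.72 − X.
Mole fractions y_i = n_i/n_T; K_p = p_E^2 / (p_B^2 p_A) with p_i = y_i·P.
This yields a degree-3 equation in X; solving on (0,1), X = 0.639.

X = 0.639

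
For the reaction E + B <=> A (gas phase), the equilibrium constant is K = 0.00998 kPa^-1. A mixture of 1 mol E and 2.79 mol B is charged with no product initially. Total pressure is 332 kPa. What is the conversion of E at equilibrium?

X = 0.692

Let X = conversion of E (basis 1 mol E); extent of reaction ξ = X.
Species balance: n_E = 1 − X; n_B = 2.79 − X; n_A = X.
Summing: n_T = 3.79 − X.
Mole fractions y_i = n_i/n_T; K = p_A / (p_E p_B) with p_i = y_i·P.
Substituting and setting equal to 0.00998 kPa^-1 gives a polynomial in X; the root in (0,1) is X = 0.692.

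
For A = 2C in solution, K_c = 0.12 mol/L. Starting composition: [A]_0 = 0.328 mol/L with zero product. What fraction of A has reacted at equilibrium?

X = 0.260

Let X = conversion of A; extent ξ = 0.328·X mol/L.
Concentrations: [A] = 0.328 − 0.328X; [C] = 0.656X.
K_c = [C]^2 / ([A]).
Setting equal to 0.12 and solving for X on (0,1) gives X = 0.260.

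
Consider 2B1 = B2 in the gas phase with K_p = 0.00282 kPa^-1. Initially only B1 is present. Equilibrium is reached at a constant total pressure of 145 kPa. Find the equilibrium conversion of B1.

Let X = conversion of B1 (basis 1 mol B1); extent of reaction ξ = 0.5X.
Species balance: n_B1 = 1 − X; n_B2 = 0.5X.
n_T = Σnᵢ = 1 − 0.5X.
Mole fractions y_i = n_i/n_T; K_p = p_B2 / (p_B1^2) with p_i = y_i·P.
Substituting and setting equal to 0.00282 kPa^-1 gives a polynomial in X; the root in (0,1) is X = 0.384.

X = 0.384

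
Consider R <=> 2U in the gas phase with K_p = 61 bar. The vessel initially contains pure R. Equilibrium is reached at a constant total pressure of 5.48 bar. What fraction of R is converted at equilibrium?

Let X = conversion of R (basis 1 mol R); extent of reaction ξ = X.
Species balance: n_R = 1 − X; n_U = 2X.
n_T = Σnᵢ = 1 + X.
y_i = n_i/n_T, p_i = y_i·P. K_p = p_U^2 / (p_R).
Substituting and setting equal to 61 bar gives a polynomial in X; the root in (0,1) is X = 0.858.

X = 0.858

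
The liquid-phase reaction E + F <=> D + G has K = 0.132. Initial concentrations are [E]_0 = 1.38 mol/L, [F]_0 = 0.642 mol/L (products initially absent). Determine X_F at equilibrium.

X = 0.380

Let X = conversion of F; extent ξ = 0.642·X mol/L.
Concentrations: [E] = 1.38 − 0.642X; [F] = 0.642 − 0.642X; [D] = 0.642X; [G] = 0.642X.
K = [D] [G] / ([E] [F]).
Equating to 0.132: the physical root is X = 0.380.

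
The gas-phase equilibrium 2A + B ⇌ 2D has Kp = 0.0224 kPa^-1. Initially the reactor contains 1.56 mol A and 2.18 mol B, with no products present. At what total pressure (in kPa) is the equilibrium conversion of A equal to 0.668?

P = 351 kPa

Basis: 1.56 mol A initially; let X = conversion of A. Extent ξ = 0.78X.
Species balance: n_A = 1.56 − 1.56X; n_B = 2.18 − 0.78X; n_D = 1.56X.
Total moles n_T = 3.74 − 0.78X.
Kp = p_D^2 / (p_A^2 p_B) with p_i = (n_i/n_T)·P.
At X = 0.668: the mole-fraction product g(X) = Π y_i^ν_i = 7.855. Since Kp = g(X)·P^{-1}, P = (g/Kp)^(1/1) = (7.855/0.0224)^(1/1) = 351 kPa.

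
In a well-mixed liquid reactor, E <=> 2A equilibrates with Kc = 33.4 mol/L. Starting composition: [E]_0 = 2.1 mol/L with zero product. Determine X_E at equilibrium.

Let X = conversion of E; extent ξ = 2.1·X mol/L.
Concentrations: [E] = 2.1 − 2.1X; [A] = 4.2X.
Kc = [A]^2 / ([E]).
Equating to 33.4 mol/L: the physical root is X = 0.828.

X = 0.828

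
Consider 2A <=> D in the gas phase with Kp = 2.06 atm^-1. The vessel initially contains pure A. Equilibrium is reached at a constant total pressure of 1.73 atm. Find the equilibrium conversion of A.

X = 0.744

Basis: 1 mol A initially; let X = conversion of A. Extent ξ = 0.5X.
Moles: n_A = 1 − X; n_D = 0.5X.
Summing: n_T = 1 − 0.5X.
Mole fractions y_i = n_i/n_T; Kp = p_D / (p_A^2) with p_i = y_i·P.
Setting this equal to 2.06 atm^-1 and taking the physical root (0 < X < 1) gives X = 0.744.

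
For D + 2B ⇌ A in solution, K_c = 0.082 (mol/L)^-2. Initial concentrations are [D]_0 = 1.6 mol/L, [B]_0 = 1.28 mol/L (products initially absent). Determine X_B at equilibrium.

Let X = conversion of B; extent ξ = 1.28X/2 mol/L.
Concentrations: [D] = 1.6 − 0.64X; [B] = 1.28 − 1.28X; [A] = 0.64X.
K_c = [A] / ([D] [B]^2).
Equating to 0.082 (mol/L)^-2: the physical root is X = 0.199.

X = 0.199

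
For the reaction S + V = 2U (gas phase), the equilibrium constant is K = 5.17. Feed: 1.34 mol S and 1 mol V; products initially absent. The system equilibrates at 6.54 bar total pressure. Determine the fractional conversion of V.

X = 0.608

Take 1 mol V as basis and let X be its fractional conversion, so ξ = X.
At extent ξ: n_S = 1.34 − X; n_V = 1 − X; n_U = 2X.
Since Δν = 0, n_T = 2.34 throughout.
Mole fractions y_i = n_i/n_T; K = p_U^2 / (p_S p_V) with p_i = y_i·P.
Equating to 5.17 and solving on 0 < X < 1: X = 0.608.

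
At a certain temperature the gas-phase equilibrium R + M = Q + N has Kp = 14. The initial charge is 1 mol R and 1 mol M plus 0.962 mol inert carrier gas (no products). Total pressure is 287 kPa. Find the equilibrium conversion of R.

X = 0.789

Take 1 mol R as basis and let X be its fractional conversion, so ξ = X.
Moles: n_R = 1 − X; n_M = 1 − X; n_Q = X; n_N = X; n_I = 0.962 (inert).
Total moles n_T = 2.96 (Δν = 0, constant).
Mole fractions y_i = n_i/n_T; Kp = p_Q p_N / (p_R p_M) with p_i = y_i·P.
Equating to 14 and solving on 0 < X < 1: X = 0.789.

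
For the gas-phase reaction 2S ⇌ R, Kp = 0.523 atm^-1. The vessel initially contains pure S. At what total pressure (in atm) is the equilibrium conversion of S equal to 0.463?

Take 1 mol S as basis and let X be its fractional conversion, so ξ = 0.5X.
Species balance: n_S = 1 − X; n_R = 0.5X.
Summing: n_T = 1 − 0.5X.
Kp = p_R / (p_S^2) with p_i = (n_i/n_T)·P.
At X = 0.463: the mole-fraction product g(X) = Π y_i^ν_i = 0.6169. Since Kp = g(X)·P^{-1}, P = (g/Kp)^(1/1) = (0.6169/0.523)^(1/1) = 1.18 atm.

P = 1.18 atm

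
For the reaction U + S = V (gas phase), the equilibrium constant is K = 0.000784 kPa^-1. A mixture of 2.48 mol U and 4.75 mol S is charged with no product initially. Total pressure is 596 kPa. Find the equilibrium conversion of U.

X = 0.227

Basis: 2.48 mol U initially; let X = conversion of U. Extent ξ = 2.48X.
Species balance: n_U = 2.48 − 2.48X; n_S = 4.75 − 2.48X; n_V = 2.48X.
Total moles n_T = 7.23 − 2.48X.
Mole fractions y_i = n_i/n_T; K = p_V / (p_U p_S) with p_i = y_i·P.
This yields a degree-2 equation in X; solving on (0,1), X = 0.227.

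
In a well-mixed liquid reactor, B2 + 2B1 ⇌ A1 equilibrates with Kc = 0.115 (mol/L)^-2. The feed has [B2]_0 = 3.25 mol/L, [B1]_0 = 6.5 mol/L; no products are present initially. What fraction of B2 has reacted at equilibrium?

Let X = conversion of B2; extent ξ = 3.25·X mol/L.
Concentrations: [B2] = 3.25 − 3.25X; [B1] = 6.5 − 6.5X; [A1] = 3.25X.
Kc = [A1] / ([B2] [B1]^2).
Setting equal to 0.115 and solving for X on (0,1) gives X = 0.524.

X = 0.524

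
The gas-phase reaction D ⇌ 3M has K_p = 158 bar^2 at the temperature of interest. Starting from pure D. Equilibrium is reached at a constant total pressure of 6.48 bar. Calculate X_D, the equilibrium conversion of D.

Let X = conversion of D (basis 1 mol D); extent of reaction ξ = X.
At extent ξ: n_D = 1 − X; n_M = 3X.
Summing: n_T = 1 + 2X.
Mole fractions y_i = n_i/n_T; K_p = p_M^3 / (p_D) with p_i = y_i·P.
Substituting and setting equal to 158 bar^2 gives a polynomial in X; the root in (0,1) is X = 0.639.

X = 0.639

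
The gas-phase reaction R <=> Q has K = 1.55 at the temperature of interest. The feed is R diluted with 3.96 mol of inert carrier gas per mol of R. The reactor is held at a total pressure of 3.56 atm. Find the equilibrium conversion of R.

X = 0.608

Take 1 mol R as basis and let X be its fractional conversion, so ξ = X.
Mole table: n_R = 1 − X; n_Q = X; n_I = 3.96 (inert).
Since Δν = 0, n_T = 4.96 throughout.
With p_i = (n_i/n_T)P, K = p_Q / (p_R).
Equating to 1.55 and solving on 0 < X < 1: X = 0.608.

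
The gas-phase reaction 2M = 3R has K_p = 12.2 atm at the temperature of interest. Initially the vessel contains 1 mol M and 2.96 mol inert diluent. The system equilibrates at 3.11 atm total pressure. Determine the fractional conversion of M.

X = 0.725

Basis: 1 mol M initially; let X = conversion of M. Extent ξ = 0.5X.
Species balance: n_M = 1 − X; n_R = 1.5X; n_I = 2.96 (inert).
n_T = Σnᵢ = 3.96 + 0.5X.
With p_i = (n_i/n_T)P, K_p = p_R^3 / (p_M^2).
Substituting and setting equal to 12.2 atm gives a polynomial in X; the root in (0,1) is X = 0.725.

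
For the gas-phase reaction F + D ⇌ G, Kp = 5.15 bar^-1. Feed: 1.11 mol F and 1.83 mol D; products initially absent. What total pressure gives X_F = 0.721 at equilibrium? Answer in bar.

P = 1.04 bar

Basis: 1.11 mol F initially; let X = conversion of F. Extent ξ = 1.11X.
Species balance: n_F = 1.11 − 1.11X; n_D = 1.83 − 1.11X; n_G = 1.11X.
Total moles n_T = 2.94 − 1.11X.
Kp = p_G / (p_F p_D) with p_i = (n_i/n_T)·P.
At X = 0.721: the mole-fraction product g(X) = Π y_i^ν_i = 5.37. Since Kp = g(X)·P^{-1}, P = (g/Kp)^(1/1) = (5.37/5.15)^(1/1) = 1.04 bar.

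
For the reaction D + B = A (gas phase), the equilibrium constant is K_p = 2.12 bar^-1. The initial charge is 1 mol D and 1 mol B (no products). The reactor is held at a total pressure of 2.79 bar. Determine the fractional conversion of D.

Basis: 1 mol D initially; let X = conversion of D. Extent ξ = X.
Moles: n_D = 1 − X; n_B = 1 − X; n_A = X.
Summing: n_T = 2 − X.
With p_i = (n_i/n_T)P, K_p = p_A / (p_D p_B).
Substituting and setting equal to 2.12 bar^-1 gives a polynomial in X; the root in (0,1) is X = 0.620.

X = 0.620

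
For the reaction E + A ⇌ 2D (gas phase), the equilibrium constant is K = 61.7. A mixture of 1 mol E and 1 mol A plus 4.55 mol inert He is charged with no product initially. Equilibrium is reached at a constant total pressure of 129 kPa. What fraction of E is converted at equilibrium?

Take 1 mol E as basis and let X be its fractional conversion, so ξ = X.
Mole table: n_E = 1 − X; n_A = 1 − X; n_D = 2X; n_I = 4.55 (inert).
Total moles n_T = 6.55 (Δν = 0, constant).
y_i = n_i/n_T, p_i = y_i·P. K = p_D^2 / (p_E p_A).
This yields a degree-2 equation in X; solving on (0,1), X = 0.797.

X = 0.797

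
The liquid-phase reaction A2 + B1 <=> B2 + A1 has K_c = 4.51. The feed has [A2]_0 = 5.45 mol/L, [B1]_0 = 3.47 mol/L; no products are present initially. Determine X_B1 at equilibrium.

X = 0.809

Let X = conversion of B1; extent ξ = 3.47·X mol/L.
Concentrations: [A2] = 5.45 − 3.47X; [B1] = 3.47 − 3.47X; [B2] = 3.47X; [A1] = 3.47X.
K_c = [B2] [A1] / ([A2] [B1]).
Solving K_c = 4.51 for X ∈ (0,1): X = 0.809.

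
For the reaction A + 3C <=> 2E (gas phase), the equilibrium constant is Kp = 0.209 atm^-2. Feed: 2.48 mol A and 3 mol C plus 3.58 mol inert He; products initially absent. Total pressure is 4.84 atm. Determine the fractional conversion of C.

Take 3 mol C as basis and let X be its fractional conversion, so ξ = X.
At extent ξ: n_A = 2.48 − X; n_C = 3 − 3X; n_E = 2X; n_I = 3.58 (inert).
Summing: n_T = 9.06 − 2X.
Mole fractions y_i = n_i/n_T; Kp = p_E^2 / (p_A p_C^3) with p_i = y_i·P.
Equating to 0.209 atm^-2 and solving on 0 < X < 1: X = 0.431.

X = 0.431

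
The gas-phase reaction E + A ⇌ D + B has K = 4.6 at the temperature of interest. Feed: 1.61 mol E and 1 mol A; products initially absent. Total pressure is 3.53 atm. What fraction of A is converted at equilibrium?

Take 1 mol A as basis and let X be its fractional conversion, so ξ = X.
At extent ξ: n_E = 1.61 − X; n_A = 1 − X; n_D = X; n_B = X.
n_T stays at 2.61 (no change in mole number).
y_i = n_i/n_T, p_i = y_i·P. K = p_D p_B / (p_E p_A).
Substituting and setting equal to 4.6 gives a polynomial in X; the root in (0,1) is X = 0.817.

X = 0.817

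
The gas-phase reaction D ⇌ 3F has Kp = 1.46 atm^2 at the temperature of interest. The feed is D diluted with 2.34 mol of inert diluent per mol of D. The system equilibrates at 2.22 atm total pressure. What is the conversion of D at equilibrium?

X = 0.474

Let X = conversion of D (basis 1 mol D); extent of reaction ξ = X.
At extent ξ: n_D = 1 − X; n_F = 3X; n_I = 2.34 (inert).
Summing: n_T = 3.34 + 2X.
Mole fractions y_i = n_i/n_T; Kp = p_F^3 / (p_D) with p_i = y_i·P.
Setting this equal to 1.46 atm^2 and taking the physical root (0 < X < 1) gives X = 0.474.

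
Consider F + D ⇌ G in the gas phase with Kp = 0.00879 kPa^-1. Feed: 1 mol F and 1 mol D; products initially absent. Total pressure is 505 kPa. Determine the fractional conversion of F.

Take 1 mol F as basis and let X be its fractional conversion, so ξ = X.
Mole table: n_F = 1 − X; n_D = 1 − X; n_G = X.
Total moles n_T = 2 − X.
Mole fractions y_i = n_i/n_T; Kp = p_G / (p_F p_D) with p_i = y_i·P.
Equating to 0.00879 kPa^-1 and solving on 0 < X < 1: X = 0.571.

X = 0.571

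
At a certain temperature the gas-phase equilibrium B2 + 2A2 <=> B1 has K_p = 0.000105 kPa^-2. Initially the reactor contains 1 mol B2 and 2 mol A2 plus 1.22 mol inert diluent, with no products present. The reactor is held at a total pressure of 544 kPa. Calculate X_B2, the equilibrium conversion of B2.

Take 1 mol B2 as basis and let X be its fractional conversion, so ξ = X.
Moles: n_B2 = 1 − X; n_A2 = 2 − 2X; n_B1 = X; n_I = 1.22 (inert).
Summing: n_T = 4.22 − 2X.
Mole fractions y_i = n_i/n_T; K_p = p_B1 / (p_B2 p_A2^2) with p_i = y_i·P.
Substituting and setting equal to 0.000105 kPa^-2 gives a polynomial in X; the root in (0,1) is X = 0.645.

X = 0.645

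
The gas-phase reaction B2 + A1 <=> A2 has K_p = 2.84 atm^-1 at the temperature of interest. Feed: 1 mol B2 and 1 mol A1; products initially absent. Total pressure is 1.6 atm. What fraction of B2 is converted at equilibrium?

Basis: 1 mol B2 initially; let X = conversion of B2. Extent ξ = X.
Moles: n_B2 = 1 − X; n_A1 = 1 − X; n_A2 = X.
n_T = Σnᵢ = 2 − X.
y_i = n_i/n_T, p_i = y_i·P. K_p = p_A2 / (p_B2 p_A1).
Setting this equal to 2.84 atm^-1 and taking the physical root (0 < X < 1) gives X = 0.575.

X = 0.575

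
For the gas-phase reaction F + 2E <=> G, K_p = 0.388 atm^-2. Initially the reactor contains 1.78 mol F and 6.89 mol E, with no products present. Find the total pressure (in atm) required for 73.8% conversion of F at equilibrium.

Let X = conversion of F (basis 1.78 mol F); extent of reaction ξ = 1.78X.
Moles: n_F = 1.78 − 1.78X; n_E = 6.89 − 3.56X; n_G = 1.78X.
Total moles n_T = 8.67 − 3.56X.
K_p = p_G / (p_F p_E^2) with p_i = (n_i/n_T)·P.
At X = 0.738: the mole-fraction product g(X) = Π y_i^ν_i = 5.66. Since K_p = g(X)·P^{-2}, P = (g/K_p)^(1/2) = (5.66/0.388)^(1/2) = 3.82 atm.

P = 3.82 atm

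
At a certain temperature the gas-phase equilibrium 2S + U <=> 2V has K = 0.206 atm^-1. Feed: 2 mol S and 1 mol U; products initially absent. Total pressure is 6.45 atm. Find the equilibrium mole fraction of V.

y_V = 0.274

Take 2 mol S as basis and let X be its fractional conversion, so ξ = X.
Mole table: n_S = 2 − 2X; n_U = 1 − X; n_V = 2X.
n_T = Σnᵢ = 3 − X.
With p_i = (n_i/n_T)P, K = p_V^2 / (p_S^2 p_U).
Equating to 0.206 atm^-1 and solving on 0 < X < 1: X = 0.362.
Then n_V = 0.724, n_T = 2.64, so y_V = 0.274.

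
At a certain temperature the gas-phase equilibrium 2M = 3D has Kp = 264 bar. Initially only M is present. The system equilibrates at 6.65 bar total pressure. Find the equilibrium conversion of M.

X = 0.818

Let X = conversion of M (basis 1 mol M); extent of reaction ξ = 0.5X.
At extent ξ: n_M = 1 − X; n_D = 1.5X.
Summing: n_T = 1 + 0.5X.
Mole fractions y_i = n_i/n_T; Kp = p_D^3 / (p_M^2) with p_i = y_i·P.
Substituting and setting equal to 264 bar gives a polynomial in X; the root in (0,1) is X = 0.818.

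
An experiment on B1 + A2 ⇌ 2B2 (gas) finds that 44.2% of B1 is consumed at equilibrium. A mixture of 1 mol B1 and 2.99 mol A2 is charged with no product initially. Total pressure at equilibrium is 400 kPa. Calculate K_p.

K_p = 0.55

Take 1 mol B1 as basis and let X be its fractional conversion, so ξ = X.
Species balance: n_B1 = 1 − X; n_A2 = 2.99 − X; n_B2 = 2X.
n_T stays at 3.99 (no change in mole number).
At X = 0.442: n_B1 = 0.558, n_A2 = 2.55, n_B2 = 0.884, n_T = 3.99.
p_i = (n_i/n_T)·P. K_p = p_B2^2 / (p_B1 p_A2) = 0.55.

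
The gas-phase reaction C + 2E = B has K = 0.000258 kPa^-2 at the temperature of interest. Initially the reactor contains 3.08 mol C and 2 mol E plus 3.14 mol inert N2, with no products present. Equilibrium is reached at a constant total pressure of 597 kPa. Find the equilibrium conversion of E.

X = 0.796

Take 2 mol E as basis and let X be its fractional conversion, so ξ = X.
Species balance: n_C = 3.08 − X; n_E = 2 − 2X; n_B = X; n_I = 3.14 (inert).
Summing: n_T = 8.22 − 2X.
With p_i = (n_i/n_T)P, K = p_B / (p_C p_E^2).
Setting this equal to 0.000258 kPa^-2 and taking the physical root (0 < X < 1) gives X = 0.796.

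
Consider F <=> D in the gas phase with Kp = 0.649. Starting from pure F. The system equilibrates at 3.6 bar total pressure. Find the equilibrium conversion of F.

X = 0.394

Basis: 1 mol F initially; let X = conversion of F. Extent ξ = X.
At extent ξ: n_F = 1 − X; n_D = X.
n_T stays at 1 (no change in mole number).
Mole fractions y_i = n_i/n_T; Kp = p_D / (p_F) with p_i = y_i·P.
Substituting and setting equal to 0.649 gives a polynomial in X; the root in (0,1) is X = 0.394.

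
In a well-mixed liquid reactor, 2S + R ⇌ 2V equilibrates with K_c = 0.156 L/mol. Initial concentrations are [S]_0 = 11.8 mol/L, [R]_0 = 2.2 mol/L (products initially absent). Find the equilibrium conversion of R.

X = 0.673

Let X = conversion of R; extent ξ = 2.2·X mol/L.
Concentrations: [S] = 11.8 − 4.4X; [R] = 2.2 − 2.2X; [V] = 4.4X.
K_c = [V]^2 / ([S]^2 [R]).
Equating to 0.156 L/mol: the physical root is X = 0.673.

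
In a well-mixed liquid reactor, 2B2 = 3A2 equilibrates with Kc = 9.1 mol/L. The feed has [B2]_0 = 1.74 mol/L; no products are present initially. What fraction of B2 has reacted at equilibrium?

Let X = conversion of B2; extent ξ = 1.74X/2 mol/L.
Concentrations: [B2] = 1.74 − 1.74X; [A2] = 2.61X.
Kc = [A2]^3 / ([B2]^2).
This equals 9.1 at X = 0.614 (the root in 0 < X < 1).

X = 0.614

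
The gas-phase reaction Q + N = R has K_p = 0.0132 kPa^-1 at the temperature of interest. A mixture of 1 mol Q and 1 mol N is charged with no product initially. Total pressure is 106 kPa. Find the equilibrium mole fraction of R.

Let X = conversion of Q (basis 1 mol Q); extent of reaction ξ = X.
Moles: n_Q = 1 − X; n_N = 1 − X; n_R = X.
Summing: n_T = 2 − X.
With p_i = (n_i/n_T)P, K_p = p_R / (p_Q p_N).
Setting this equal to 0.0132 kPa^-1 and taking the physical root (0 < X < 1) gives X = 0.354.
Then n_R = 0.354, n_T = 1.65, so y_R = 0.215.

y_R = 0.215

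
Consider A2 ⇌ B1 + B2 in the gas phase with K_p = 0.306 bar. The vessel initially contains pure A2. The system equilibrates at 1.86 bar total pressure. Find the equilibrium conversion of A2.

Basis: 1 mol A2 initially; let X = conversion of A2. Extent ξ = X.
Mole table: n_A2 = 1 − X; n_B1 = X; n_B2 = X.
n_T = Σnᵢ = 1 + X.
With p_i = (n_i/n_T)P, K_p = p_B1 p_B2 / (p_A2).
Substituting and setting equal to 0.306 bar gives a polynomial in X; the root in (0,1) is X = 0.376.

X = 0.376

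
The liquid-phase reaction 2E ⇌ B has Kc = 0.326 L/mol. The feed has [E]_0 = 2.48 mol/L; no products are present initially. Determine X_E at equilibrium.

Let X = conversion of E; extent ξ = 2.48X/2 mol/L.
Concentrations: [E] = 2.48 − 2.48X; [B] = 1.24X.
Kc = [B] / ([E]^2).
Setting equal to 0.326 and solving for X on (0,1) gives X = 0.464.

X = 0.464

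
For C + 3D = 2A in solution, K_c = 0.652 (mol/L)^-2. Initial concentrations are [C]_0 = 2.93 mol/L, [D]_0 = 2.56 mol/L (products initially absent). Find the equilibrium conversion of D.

X = 0.642

Let X = conversion of D; extent ξ = 2.56X/3 mol/L.
Concentrations: [C] = 2.93 − 0.853X; [D] = 2.56 − 2.56X; [A] = 1.71X.
K_c = [A]^2 / ([C] [D]^3).
Equating to 0.652 (mol/L)^-2: the physical root is X = 0.642.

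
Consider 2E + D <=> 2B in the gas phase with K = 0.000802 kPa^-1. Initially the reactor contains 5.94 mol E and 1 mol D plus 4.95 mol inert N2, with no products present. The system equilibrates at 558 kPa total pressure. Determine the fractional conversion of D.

Basis: 1 mol D initially; let X = conversion of D. Extent ξ = X.
Species balance: n_E = 5.94 − 2X; n_D = 1 − X; n_B = 2X; n_I = 4.95 (inert).
Summing: n_T = 11.9 − X.
With p_i = (n_i/n_T)P, K = p_B^2 / (p_E^2 p_D).
Equating to 0.000802 kPa^-1 and solving on 0 < X < 1: X = 0.395.

X = 0.395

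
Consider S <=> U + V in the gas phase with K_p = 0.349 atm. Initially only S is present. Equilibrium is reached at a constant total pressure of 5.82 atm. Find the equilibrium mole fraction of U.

Take 1 mol S as basis and let X be its fractional conversion, so ξ = X.
Moles: n_S = 1 − X; n_U = X; n_V = X.
Total moles n_T = 1 + X.
Mole fractions y_i = n_i/n_T; K_p = p_U p_V / (p_S) with p_i = y_i·P.
This yields a degree-2 equation in X; solving on (0,1), X = 0.238.
Then n_U = 0.238, n_T = 1.24, so y_U = 0.192.

y_U = 0.192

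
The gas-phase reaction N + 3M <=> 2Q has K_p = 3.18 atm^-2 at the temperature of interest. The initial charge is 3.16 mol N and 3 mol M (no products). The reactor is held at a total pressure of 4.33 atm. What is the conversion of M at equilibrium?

Basis: 3 mol M initially; let X = conversion of M. Extent ξ = X.
Moles: n_N = 3.16 − X; n_M = 3 − 3X; n_Q = 2X.
Summing: n_T = 6.16 − 2X.
y_i = n_i/n_T, p_i = y_i·P. K_p = p_Q^2 / (p_N p_M^3).
This yields a degree-4 equation in X; solving on (0,1), X = 0.765.

X = 0.765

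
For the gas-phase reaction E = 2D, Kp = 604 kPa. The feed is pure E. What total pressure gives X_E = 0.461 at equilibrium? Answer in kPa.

P = 560 kPa

Basis: 1 mol E initially; let X = conversion of E. Extent ξ = X.
Moles: n_E = 1 − X; n_D = 2X.
n_T = Σnᵢ = 1 + X.
Kp = p_D^2 / (p_E) with p_i = (n_i/n_T)·P.
At X = 0.461: the mole-fraction product g(X) = Π y_i^ν_i = 1.08. Since Kp = g(X)·P^{1}, P = (Kp/g)^(1/1) = (604/1.08)^(1/1) = 560 kPa.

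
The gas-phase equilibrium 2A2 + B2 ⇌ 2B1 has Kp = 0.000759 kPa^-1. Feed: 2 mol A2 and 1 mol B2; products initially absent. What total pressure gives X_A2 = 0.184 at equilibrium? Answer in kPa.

P = 231 kPa

Take 2 mol A2 as basis and let X be its fractional conversion, so ξ = X.
Moles: n_A2 = 2 − 2X; n_B2 = 1 − X; n_B1 = 2X.
Total moles n_T = 3 − X.
Kp = p_B1^2 / (p_A2^2 p_B2) with p_i = (n_i/n_T)·P.
At X = 0.184: the mole-fraction product g(X) = Π y_i^ν_i = 0.1755. Since Kp = g(X)·P^{-1}, P = (g/Kp)^(1/1) = (0.1755/0.000759)^(1/1) = 231 kPa.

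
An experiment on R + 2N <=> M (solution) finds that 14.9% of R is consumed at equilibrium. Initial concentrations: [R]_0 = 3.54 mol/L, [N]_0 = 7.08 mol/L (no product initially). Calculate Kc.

Kc = 0.00482 (mol/L)^-2

Let X = conversion of R.
Concentrations: [R] = 3.54 − 3.54X; [N] = 7.08 − 7.08X; [M] = 3.54X.
At X = 0.149: [R] = 3.01, [N] = 6.03, [M] = 0.527.
Kc = [M] / ([R] [N]^2) = 0.00482 (mol/L)^-2.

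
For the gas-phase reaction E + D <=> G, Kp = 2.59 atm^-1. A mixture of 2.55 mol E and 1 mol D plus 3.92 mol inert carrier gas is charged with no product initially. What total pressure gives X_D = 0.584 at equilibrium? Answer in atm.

P = 1.9 atm

Take 1 mol D as basis and let X be its fractional conversion, so ξ = X.
At extent ξ: n_E = 2.55 − X; n_D = 1 − X; n_G = X; n_I = 3.92 (inert).
Total moles n_T = 7.47 − X.
Kp = p_G / (p_E p_D) with p_i = (n_i/n_T)·P.
At X = 0.584: the mole-fraction product g(X) = Π y_i^ν_i = 4.917. Since Kp = g(X)·P^{-1}, P = (g/Kp)^(1/1) = (4.917/2.59)^(1/1) = 1.9 atm.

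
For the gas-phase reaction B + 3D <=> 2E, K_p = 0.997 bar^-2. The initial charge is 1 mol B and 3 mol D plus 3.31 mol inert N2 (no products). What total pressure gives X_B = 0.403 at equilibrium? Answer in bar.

Basis: 1 mol B initially; let X = conversion of B. Extent ξ = X.
Species balance: n_B = 1 − X; n_D = 3 − 3X; n_E = 2X; n_I = 3.31 (inert).
n_T = Σnᵢ = 7.31 − 2X.
K_p = p_E^2 / (p_B p_D^3) with p_i = (n_i/n_T)·P.
At X = 0.403: the mole-fraction product g(X) = Π y_i^ν_i = 8.013. Since K_p = g(X)·P^{-2}, P = (g/K_p)^(1/2) = (8.013/0.997)^(1/2) = 2.83 bar.

P = 2.83 bar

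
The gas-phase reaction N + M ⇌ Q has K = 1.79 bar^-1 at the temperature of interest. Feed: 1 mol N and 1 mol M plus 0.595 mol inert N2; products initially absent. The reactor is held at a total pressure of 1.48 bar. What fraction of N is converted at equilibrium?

X = 0.415

Let X = conversion of N (basis 1 mol N); extent of reaction ξ = X.
At extent ξ: n_N = 1 − X; n_M = 1 − X; n_Q = X; n_I = 0.595 (inert).
Summing: n_T = 2.59 − X.
Mole fractions y_i = n_i/n_T; K = p_Q / (p_N p_M) with p_i = y_i·P.
Equating to 1.79 bar^-1 and solving on 0 < X < 1: X = 0.415.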